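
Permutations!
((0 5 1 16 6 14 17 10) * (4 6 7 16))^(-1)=(0 10 17 14 6 4 1 5)(7 16)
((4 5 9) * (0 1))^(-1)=((0 1)(4 5 9))^(-1)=(0 1)(4 9 5)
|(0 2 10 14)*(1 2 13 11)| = 7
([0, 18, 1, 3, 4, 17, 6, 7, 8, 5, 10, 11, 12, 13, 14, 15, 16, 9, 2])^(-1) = (1 2 18)(5 9 17)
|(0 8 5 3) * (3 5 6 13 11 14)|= |(0 8 6 13 11 14 3)|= 7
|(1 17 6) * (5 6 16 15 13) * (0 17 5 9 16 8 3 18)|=60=|(0 17 8 3 18)(1 5 6)(9 16 15 13)|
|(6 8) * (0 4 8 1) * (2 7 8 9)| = 8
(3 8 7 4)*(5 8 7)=[0, 1, 2, 7, 3, 8, 6, 4, 5]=(3 7 4)(5 8)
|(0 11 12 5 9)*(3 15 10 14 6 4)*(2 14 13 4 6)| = 10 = |(0 11 12 5 9)(2 14)(3 15 10 13 4)|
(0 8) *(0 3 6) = [8, 1, 2, 6, 4, 5, 0, 7, 3] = (0 8 3 6)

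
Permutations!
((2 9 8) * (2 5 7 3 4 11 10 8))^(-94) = (3 8 4 5 11 7 10)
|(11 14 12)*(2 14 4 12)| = 6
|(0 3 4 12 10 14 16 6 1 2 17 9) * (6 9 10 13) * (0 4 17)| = 13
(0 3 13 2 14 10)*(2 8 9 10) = (0 3 13 8 9 10)(2 14) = [3, 1, 14, 13, 4, 5, 6, 7, 9, 10, 0, 11, 12, 8, 2]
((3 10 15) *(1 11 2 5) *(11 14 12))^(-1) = ((1 14 12 11 2 5)(3 10 15))^(-1) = (1 5 2 11 12 14)(3 15 10)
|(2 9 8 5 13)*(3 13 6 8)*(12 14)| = |(2 9 3 13)(5 6 8)(12 14)| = 12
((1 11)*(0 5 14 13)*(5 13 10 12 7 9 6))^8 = (5 14 10 12 7 9 6)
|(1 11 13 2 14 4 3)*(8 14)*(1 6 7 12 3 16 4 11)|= 20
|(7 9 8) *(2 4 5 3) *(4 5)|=|(2 5 3)(7 9 8)|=3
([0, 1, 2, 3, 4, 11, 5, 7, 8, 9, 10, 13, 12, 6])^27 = [0, 1, 2, 3, 4, 6, 13, 7, 8, 9, 10, 5, 12, 11]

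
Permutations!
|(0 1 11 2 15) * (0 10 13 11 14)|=15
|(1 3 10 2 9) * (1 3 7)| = |(1 7)(2 9 3 10)| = 4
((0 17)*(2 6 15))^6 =((0 17)(2 6 15))^6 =(17)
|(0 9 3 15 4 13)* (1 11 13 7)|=|(0 9 3 15 4 7 1 11 13)|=9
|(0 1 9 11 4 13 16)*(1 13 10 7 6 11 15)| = |(0 13 16)(1 9 15)(4 10 7 6 11)| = 15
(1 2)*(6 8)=(1 2)(6 8)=[0, 2, 1, 3, 4, 5, 8, 7, 6]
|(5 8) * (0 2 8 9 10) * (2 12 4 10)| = 4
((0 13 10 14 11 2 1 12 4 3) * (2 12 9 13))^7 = (0 11 9 3 14 1 4 10 2 12 13)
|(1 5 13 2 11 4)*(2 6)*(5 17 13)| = |(1 17 13 6 2 11 4)| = 7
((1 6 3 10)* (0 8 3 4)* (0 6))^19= (0 1 10 3 8)(4 6)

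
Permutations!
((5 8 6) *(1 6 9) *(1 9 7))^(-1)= (9)(1 7 8 5 6)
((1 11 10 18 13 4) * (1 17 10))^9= (1 11)(4 13 18 10 17)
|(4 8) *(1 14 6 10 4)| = |(1 14 6 10 4 8)| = 6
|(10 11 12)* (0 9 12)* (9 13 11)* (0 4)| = 12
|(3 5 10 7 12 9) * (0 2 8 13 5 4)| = |(0 2 8 13 5 10 7 12 9 3 4)| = 11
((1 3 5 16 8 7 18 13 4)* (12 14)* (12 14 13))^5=((1 3 5 16 8 7 18 12 13 4))^5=(1 7)(3 18)(4 8)(5 12)(13 16)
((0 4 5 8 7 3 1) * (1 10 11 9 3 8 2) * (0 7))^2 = ((0 4 5 2 1 7 8)(3 10 11 9))^2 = (0 5 1 8 4 2 7)(3 11)(9 10)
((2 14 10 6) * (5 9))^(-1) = (2 6 10 14)(5 9) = ((2 14 10 6)(5 9))^(-1)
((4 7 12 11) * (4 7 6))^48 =((4 6)(7 12 11))^48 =(12)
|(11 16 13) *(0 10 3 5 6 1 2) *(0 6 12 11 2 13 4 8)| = |(0 10 3 5 12 11 16 4 8)(1 13 2 6)| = 36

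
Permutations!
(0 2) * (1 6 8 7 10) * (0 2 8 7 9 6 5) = (0 8 9 6 7 10 1 5) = [8, 5, 2, 3, 4, 0, 7, 10, 9, 6, 1]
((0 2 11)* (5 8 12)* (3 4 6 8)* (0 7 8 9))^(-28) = (0 12 9 8 6 7 4 11 3 2 5)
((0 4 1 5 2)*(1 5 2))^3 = ((0 4 5 1 2))^3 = (0 1 4 2 5)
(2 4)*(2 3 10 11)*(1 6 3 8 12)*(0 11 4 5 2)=[11, 6, 5, 10, 8, 2, 3, 7, 12, 9, 4, 0, 1]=(0 11)(1 6 3 10 4 8 12)(2 5)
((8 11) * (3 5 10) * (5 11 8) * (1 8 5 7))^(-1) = ((1 8 5 10 3 11 7))^(-1) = (1 7 11 3 10 5 8)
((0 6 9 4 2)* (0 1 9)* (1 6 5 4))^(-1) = (0 6 2 4 5)(1 9) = ((0 5 4 2 6)(1 9))^(-1)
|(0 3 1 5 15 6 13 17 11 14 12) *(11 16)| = |(0 3 1 5 15 6 13 17 16 11 14 12)| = 12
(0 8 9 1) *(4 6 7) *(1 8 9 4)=(0 9 8 4 6 7 1)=[9, 0, 2, 3, 6, 5, 7, 1, 4, 8]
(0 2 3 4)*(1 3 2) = [1, 3, 2, 4, 0] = (0 1 3 4)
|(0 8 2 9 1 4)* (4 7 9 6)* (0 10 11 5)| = |(0 8 2 6 4 10 11 5)(1 7 9)| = 24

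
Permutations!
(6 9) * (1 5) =(1 5)(6 9) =[0, 5, 2, 3, 4, 1, 9, 7, 8, 6]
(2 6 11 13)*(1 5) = (1 5)(2 6 11 13) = [0, 5, 6, 3, 4, 1, 11, 7, 8, 9, 10, 13, 12, 2]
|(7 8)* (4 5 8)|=4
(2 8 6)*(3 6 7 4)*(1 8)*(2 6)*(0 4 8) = [4, 0, 1, 2, 3, 5, 6, 8, 7] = (0 4 3 2 1)(7 8)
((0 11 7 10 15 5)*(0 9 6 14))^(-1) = (0 14 6 9 5 15 10 7 11)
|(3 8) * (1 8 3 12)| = 3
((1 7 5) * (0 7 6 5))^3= (0 7)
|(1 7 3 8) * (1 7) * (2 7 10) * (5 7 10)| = 4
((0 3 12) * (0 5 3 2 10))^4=(0 2 10)(3 12 5)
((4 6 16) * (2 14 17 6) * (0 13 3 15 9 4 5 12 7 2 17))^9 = ((0 13 3 15 9 4 17 6 16 5 12 7 2 14))^9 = (0 5 9 14 16 15 2 6 3 7 17 13 12 4)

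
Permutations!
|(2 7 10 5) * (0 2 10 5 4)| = 6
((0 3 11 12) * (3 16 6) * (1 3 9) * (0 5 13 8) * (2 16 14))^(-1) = (0 8 13 5 12 11 3 1 9 6 16 2 14)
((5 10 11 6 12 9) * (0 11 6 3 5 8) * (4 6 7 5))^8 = (12)(5 7 10) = ((0 11 3 4 6 12 9 8)(5 10 7))^8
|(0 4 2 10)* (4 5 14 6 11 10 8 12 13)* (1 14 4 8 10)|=|(0 5 4 2 10)(1 14 6 11)(8 12 13)|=60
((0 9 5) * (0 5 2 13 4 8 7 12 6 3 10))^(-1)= ((0 9 2 13 4 8 7 12 6 3 10))^(-1)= (0 10 3 6 12 7 8 4 13 2 9)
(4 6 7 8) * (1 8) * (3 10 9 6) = (1 8 4 3 10 9 6 7) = [0, 8, 2, 10, 3, 5, 7, 1, 4, 6, 9]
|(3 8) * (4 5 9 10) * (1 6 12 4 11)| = |(1 6 12 4 5 9 10 11)(3 8)| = 8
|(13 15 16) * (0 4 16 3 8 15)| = 12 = |(0 4 16 13)(3 8 15)|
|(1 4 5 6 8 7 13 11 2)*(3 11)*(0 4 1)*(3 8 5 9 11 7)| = 20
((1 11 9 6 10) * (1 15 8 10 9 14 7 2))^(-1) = (1 2 7 14 11)(6 9)(8 15 10) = ((1 11 14 7 2)(6 9)(8 10 15))^(-1)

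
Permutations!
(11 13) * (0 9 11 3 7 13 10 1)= (0 9 11 10 1)(3 7 13)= [9, 0, 2, 7, 4, 5, 6, 13, 8, 11, 1, 10, 12, 3]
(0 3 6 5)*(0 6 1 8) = (0 3 1 8)(5 6) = [3, 8, 2, 1, 4, 6, 5, 7, 0]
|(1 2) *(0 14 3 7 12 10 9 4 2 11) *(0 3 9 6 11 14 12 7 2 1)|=|(0 12 10 6 11 3 2)(1 14 9 4)|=28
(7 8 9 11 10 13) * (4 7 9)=(4 7 8)(9 11 10 13)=[0, 1, 2, 3, 7, 5, 6, 8, 4, 11, 13, 10, 12, 9]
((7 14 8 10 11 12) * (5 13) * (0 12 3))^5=((0 12 7 14 8 10 11 3)(5 13))^5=(0 10 7 3 8 12 11 14)(5 13)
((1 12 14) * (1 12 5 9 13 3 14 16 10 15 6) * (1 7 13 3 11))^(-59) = (1 16 11 12 13 14 7 3 6 9 15 5 10)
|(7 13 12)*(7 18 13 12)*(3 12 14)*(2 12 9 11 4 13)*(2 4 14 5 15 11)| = 12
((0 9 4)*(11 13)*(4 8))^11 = (0 4 8 9)(11 13) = ((0 9 8 4)(11 13))^11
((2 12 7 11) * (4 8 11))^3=(2 4)(7 11)(8 12)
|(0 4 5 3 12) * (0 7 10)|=|(0 4 5 3 12 7 10)|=7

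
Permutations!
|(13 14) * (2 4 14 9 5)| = |(2 4 14 13 9 5)| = 6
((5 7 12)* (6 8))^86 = (5 12 7)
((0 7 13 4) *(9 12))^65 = (0 7 13 4)(9 12)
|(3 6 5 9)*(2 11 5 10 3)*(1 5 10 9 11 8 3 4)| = |(1 5 11 10 4)(2 8 3 6 9)| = 5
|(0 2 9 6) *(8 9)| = |(0 2 8 9 6)| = 5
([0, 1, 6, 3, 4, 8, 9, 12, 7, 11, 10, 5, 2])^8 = (12)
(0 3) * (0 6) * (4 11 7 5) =(0 3 6)(4 11 7 5) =[3, 1, 2, 6, 11, 4, 0, 5, 8, 9, 10, 7]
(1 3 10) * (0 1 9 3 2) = (0 1 2)(3 10 9) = [1, 2, 0, 10, 4, 5, 6, 7, 8, 3, 9]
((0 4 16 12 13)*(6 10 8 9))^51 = ((0 4 16 12 13)(6 10 8 9))^51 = (0 4 16 12 13)(6 9 8 10)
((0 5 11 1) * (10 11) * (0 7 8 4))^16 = ((0 5 10 11 1 7 8 4))^16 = (11)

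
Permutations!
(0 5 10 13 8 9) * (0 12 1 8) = (0 5 10 13)(1 8 9 12) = [5, 8, 2, 3, 4, 10, 6, 7, 9, 12, 13, 11, 1, 0]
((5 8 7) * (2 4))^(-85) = (2 4)(5 7 8)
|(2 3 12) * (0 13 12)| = |(0 13 12 2 3)| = 5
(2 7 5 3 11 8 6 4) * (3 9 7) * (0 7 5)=(0 7)(2 3 11 8 6 4)(5 9)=[7, 1, 3, 11, 2, 9, 4, 0, 6, 5, 10, 8]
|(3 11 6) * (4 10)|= 6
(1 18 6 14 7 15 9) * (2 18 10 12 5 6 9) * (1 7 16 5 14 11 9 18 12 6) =(18)(1 10 6 11 9 7 15 2 12 14 16 5) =[0, 10, 12, 3, 4, 1, 11, 15, 8, 7, 6, 9, 14, 13, 16, 2, 5, 17, 18]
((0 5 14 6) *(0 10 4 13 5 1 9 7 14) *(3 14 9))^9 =(14)(7 9)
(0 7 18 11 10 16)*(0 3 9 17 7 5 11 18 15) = (18)(0 5 11 10 16 3 9 17 7 15) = [5, 1, 2, 9, 4, 11, 6, 15, 8, 17, 16, 10, 12, 13, 14, 0, 3, 7, 18]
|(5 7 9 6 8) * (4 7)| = 6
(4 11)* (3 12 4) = (3 12 4 11) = [0, 1, 2, 12, 11, 5, 6, 7, 8, 9, 10, 3, 4]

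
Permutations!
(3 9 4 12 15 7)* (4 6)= [0, 1, 2, 9, 12, 5, 4, 3, 8, 6, 10, 11, 15, 13, 14, 7]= (3 9 6 4 12 15 7)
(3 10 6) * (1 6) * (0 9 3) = [9, 6, 2, 10, 4, 5, 0, 7, 8, 3, 1] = (0 9 3 10 1 6)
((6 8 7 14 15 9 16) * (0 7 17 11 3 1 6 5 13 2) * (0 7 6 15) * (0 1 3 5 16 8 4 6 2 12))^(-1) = (0 12 13 5 11 17 8 9 15 1 14 7 2)(4 6)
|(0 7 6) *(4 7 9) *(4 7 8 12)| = |(0 9 7 6)(4 8 12)| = 12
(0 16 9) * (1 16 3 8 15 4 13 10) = (0 3 8 15 4 13 10 1 16 9) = [3, 16, 2, 8, 13, 5, 6, 7, 15, 0, 1, 11, 12, 10, 14, 4, 9]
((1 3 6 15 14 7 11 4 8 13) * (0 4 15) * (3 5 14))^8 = ((0 4 8 13 1 5 14 7 11 15 3 6))^8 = (0 11 1)(3 14 8)(4 15 5)(6 7 13)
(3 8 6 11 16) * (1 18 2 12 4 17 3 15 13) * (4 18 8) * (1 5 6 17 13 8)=[0, 1, 12, 4, 13, 6, 11, 7, 17, 9, 10, 16, 18, 5, 14, 8, 15, 3, 2]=(2 12 18)(3 4 13 5 6 11 16 15 8 17)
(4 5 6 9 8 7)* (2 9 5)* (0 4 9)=[4, 1, 0, 3, 2, 6, 5, 9, 7, 8]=(0 4 2)(5 6)(7 9 8)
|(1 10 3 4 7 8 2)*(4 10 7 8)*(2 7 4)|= |(1 4 8 7 2)(3 10)|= 10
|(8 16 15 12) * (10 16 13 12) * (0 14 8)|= 15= |(0 14 8 13 12)(10 16 15)|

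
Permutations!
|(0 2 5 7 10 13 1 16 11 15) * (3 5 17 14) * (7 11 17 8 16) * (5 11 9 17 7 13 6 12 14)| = |(0 2 8 16 7 10 6 12 14 3 11 15)(1 13)(5 9 17)| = 12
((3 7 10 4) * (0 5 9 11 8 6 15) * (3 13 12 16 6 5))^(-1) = ((0 3 7 10 4 13 12 16 6 15)(5 9 11 8))^(-1) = (0 15 6 16 12 13 4 10 7 3)(5 8 11 9)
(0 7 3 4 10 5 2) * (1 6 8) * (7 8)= [8, 6, 0, 4, 10, 2, 7, 3, 1, 9, 5]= (0 8 1 6 7 3 4 10 5 2)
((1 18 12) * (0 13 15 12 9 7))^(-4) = (0 1)(7 12)(9 15)(13 18)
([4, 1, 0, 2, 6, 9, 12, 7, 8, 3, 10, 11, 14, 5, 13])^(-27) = [12, 1, 6, 4, 14, 2, 13, 7, 8, 0, 10, 11, 5, 3, 9]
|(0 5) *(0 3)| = 3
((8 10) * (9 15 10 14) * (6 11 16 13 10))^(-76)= ((6 11 16 13 10 8 14 9 15))^(-76)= (6 8 11 14 16 9 13 15 10)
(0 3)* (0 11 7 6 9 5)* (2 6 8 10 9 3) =(0 2 6 3 11 7 8 10 9 5) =[2, 1, 6, 11, 4, 0, 3, 8, 10, 5, 9, 7]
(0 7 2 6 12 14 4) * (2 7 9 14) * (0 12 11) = [9, 1, 6, 3, 12, 5, 11, 7, 8, 14, 10, 0, 2, 13, 4] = (0 9 14 4 12 2 6 11)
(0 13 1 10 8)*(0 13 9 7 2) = (0 9 7 2)(1 10 8 13) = [9, 10, 0, 3, 4, 5, 6, 2, 13, 7, 8, 11, 12, 1]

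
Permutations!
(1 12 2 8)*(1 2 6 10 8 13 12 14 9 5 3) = (1 14 9 5 3)(2 13 12 6 10 8) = [0, 14, 13, 1, 4, 3, 10, 7, 2, 5, 8, 11, 6, 12, 9]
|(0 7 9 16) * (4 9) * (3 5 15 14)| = |(0 7 4 9 16)(3 5 15 14)| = 20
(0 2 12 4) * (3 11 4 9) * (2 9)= [9, 1, 12, 11, 0, 5, 6, 7, 8, 3, 10, 4, 2]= (0 9 3 11 4)(2 12)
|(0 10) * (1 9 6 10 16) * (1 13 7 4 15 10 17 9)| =21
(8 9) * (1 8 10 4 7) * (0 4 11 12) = [4, 8, 2, 3, 7, 5, 6, 1, 9, 10, 11, 12, 0] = (0 4 7 1 8 9 10 11 12)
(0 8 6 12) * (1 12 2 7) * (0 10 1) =(0 8 6 2 7)(1 12 10) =[8, 12, 7, 3, 4, 5, 2, 0, 6, 9, 1, 11, 10]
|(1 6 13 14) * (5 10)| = 4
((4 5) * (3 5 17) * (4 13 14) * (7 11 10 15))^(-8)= ((3 5 13 14 4 17)(7 11 10 15))^(-8)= (3 4 13)(5 17 14)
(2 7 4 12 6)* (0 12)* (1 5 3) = (0 12 6 2 7 4)(1 5 3) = [12, 5, 7, 1, 0, 3, 2, 4, 8, 9, 10, 11, 6]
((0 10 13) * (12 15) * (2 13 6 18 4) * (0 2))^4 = (0 4 18 6 10)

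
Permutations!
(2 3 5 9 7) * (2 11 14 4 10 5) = (2 3)(4 10 5 9 7 11 14) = [0, 1, 3, 2, 10, 9, 6, 11, 8, 7, 5, 14, 12, 13, 4]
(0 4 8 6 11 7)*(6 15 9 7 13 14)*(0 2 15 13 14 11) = (0 4 8 13 11 14 6)(2 15 9 7) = [4, 1, 15, 3, 8, 5, 0, 2, 13, 7, 10, 14, 12, 11, 6, 9]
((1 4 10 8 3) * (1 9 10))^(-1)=(1 4)(3 8 10 9)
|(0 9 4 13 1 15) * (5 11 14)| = 6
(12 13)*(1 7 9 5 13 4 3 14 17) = (1 7 9 5 13 12 4 3 14 17) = [0, 7, 2, 14, 3, 13, 6, 9, 8, 5, 10, 11, 4, 12, 17, 15, 16, 1]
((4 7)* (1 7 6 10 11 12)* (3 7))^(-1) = (1 12 11 10 6 4 7 3)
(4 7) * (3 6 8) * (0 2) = (0 2)(3 6 8)(4 7) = [2, 1, 0, 6, 7, 5, 8, 4, 3]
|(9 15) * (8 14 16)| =|(8 14 16)(9 15)| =6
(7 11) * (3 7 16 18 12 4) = (3 7 11 16 18 12 4) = [0, 1, 2, 7, 3, 5, 6, 11, 8, 9, 10, 16, 4, 13, 14, 15, 18, 17, 12]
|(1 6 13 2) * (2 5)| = |(1 6 13 5 2)| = 5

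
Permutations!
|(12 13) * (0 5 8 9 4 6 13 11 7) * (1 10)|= |(0 5 8 9 4 6 13 12 11 7)(1 10)|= 10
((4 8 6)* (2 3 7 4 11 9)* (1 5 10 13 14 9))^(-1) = ((1 5 10 13 14 9 2 3 7 4 8 6 11))^(-1) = (1 11 6 8 4 7 3 2 9 14 13 10 5)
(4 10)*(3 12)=[0, 1, 2, 12, 10, 5, 6, 7, 8, 9, 4, 11, 3]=(3 12)(4 10)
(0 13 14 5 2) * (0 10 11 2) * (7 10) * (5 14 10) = [13, 1, 7, 3, 4, 0, 6, 5, 8, 9, 11, 2, 12, 10, 14] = (14)(0 13 10 11 2 7 5)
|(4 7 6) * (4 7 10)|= 2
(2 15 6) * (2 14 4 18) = (2 15 6 14 4 18) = [0, 1, 15, 3, 18, 5, 14, 7, 8, 9, 10, 11, 12, 13, 4, 6, 16, 17, 2]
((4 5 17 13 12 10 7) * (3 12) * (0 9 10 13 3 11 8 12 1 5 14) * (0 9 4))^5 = (0 7 10 9 14 4)(1 5 17 3)(8 12 13 11)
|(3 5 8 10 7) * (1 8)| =|(1 8 10 7 3 5)| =6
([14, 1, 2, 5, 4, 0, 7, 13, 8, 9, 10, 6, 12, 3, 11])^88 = [0, 1, 2, 3, 4, 5, 6, 7, 8, 9, 10, 11, 12, 13, 14]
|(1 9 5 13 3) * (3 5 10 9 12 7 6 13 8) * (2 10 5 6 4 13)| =12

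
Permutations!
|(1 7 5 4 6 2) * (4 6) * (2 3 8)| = 7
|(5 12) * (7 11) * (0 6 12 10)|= |(0 6 12 5 10)(7 11)|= 10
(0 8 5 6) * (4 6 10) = [8, 1, 2, 3, 6, 10, 0, 7, 5, 9, 4] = (0 8 5 10 4 6)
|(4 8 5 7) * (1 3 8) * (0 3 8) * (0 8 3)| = 6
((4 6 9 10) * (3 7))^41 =((3 7)(4 6 9 10))^41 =(3 7)(4 6 9 10)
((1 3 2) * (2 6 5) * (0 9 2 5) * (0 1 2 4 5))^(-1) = ((0 9 4 5)(1 3 6))^(-1) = (0 5 4 9)(1 6 3)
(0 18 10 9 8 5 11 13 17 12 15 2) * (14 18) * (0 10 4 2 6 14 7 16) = [7, 1, 10, 3, 2, 11, 14, 16, 5, 8, 9, 13, 15, 17, 18, 6, 0, 12, 4] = (0 7 16)(2 10 9 8 5 11 13 17 12 15 6 14 18 4)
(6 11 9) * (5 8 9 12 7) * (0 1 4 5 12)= (0 1 4 5 8 9 6 11)(7 12)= [1, 4, 2, 3, 5, 8, 11, 12, 9, 6, 10, 0, 7]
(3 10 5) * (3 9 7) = (3 10 5 9 7) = [0, 1, 2, 10, 4, 9, 6, 3, 8, 7, 5]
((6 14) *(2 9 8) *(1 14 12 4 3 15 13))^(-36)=(1 4)(3 14)(6 15)(12 13)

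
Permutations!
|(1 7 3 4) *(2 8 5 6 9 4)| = |(1 7 3 2 8 5 6 9 4)| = 9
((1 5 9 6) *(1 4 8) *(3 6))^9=(1 9 6 8 5 3 4)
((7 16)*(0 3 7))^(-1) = (0 16 7 3) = ((0 3 7 16))^(-1)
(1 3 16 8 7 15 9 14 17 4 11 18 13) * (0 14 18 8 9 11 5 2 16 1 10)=(0 14 17 4 5 2 16 9 18 13 10)(1 3)(7 15 11 8)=[14, 3, 16, 1, 5, 2, 6, 15, 7, 18, 0, 8, 12, 10, 17, 11, 9, 4, 13]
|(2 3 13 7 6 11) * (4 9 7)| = |(2 3 13 4 9 7 6 11)| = 8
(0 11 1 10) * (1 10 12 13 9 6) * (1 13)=(0 11 10)(1 12)(6 13 9)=[11, 12, 2, 3, 4, 5, 13, 7, 8, 6, 0, 10, 1, 9]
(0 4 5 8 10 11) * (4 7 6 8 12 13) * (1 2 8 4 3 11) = (0 7 6 4 5 12 13 3 11)(1 2 8 10) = [7, 2, 8, 11, 5, 12, 4, 6, 10, 9, 1, 0, 13, 3]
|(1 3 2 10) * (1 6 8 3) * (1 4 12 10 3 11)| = 14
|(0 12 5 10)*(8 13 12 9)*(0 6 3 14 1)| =11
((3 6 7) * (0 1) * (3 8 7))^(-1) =((0 1)(3 6)(7 8))^(-1) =(0 1)(3 6)(7 8)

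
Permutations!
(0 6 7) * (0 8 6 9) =(0 9)(6 7 8) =[9, 1, 2, 3, 4, 5, 7, 8, 6, 0]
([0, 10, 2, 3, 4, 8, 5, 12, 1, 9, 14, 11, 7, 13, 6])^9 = [0, 6, 2, 3, 4, 10, 1, 12, 14, 9, 5, 11, 7, 13, 8]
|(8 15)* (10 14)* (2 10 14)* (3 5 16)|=6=|(2 10)(3 5 16)(8 15)|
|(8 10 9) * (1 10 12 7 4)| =|(1 10 9 8 12 7 4)| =7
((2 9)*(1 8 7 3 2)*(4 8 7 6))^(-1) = (1 9 2 3 7)(4 6 8)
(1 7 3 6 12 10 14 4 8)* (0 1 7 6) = (0 1 6 12 10 14 4 8 7 3) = [1, 6, 2, 0, 8, 5, 12, 3, 7, 9, 14, 11, 10, 13, 4]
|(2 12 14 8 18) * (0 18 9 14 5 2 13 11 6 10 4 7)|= 24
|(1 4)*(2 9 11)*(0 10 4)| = 12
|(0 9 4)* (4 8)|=4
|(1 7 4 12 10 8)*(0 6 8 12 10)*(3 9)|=|(0 6 8 1 7 4 10 12)(3 9)|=8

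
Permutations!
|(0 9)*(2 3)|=2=|(0 9)(2 3)|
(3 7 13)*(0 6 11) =(0 6 11)(3 7 13) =[6, 1, 2, 7, 4, 5, 11, 13, 8, 9, 10, 0, 12, 3]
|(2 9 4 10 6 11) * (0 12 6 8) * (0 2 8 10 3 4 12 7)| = 6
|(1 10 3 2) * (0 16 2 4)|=7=|(0 16 2 1 10 3 4)|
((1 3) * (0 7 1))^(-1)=((0 7 1 3))^(-1)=(0 3 1 7)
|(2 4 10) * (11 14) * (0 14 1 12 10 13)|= 9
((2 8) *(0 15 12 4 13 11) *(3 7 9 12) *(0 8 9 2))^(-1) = ((0 15 3 7 2 9 12 4 13 11 8))^(-1) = (0 8 11 13 4 12 9 2 7 3 15)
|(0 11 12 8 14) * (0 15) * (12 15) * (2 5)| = 6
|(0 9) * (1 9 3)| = |(0 3 1 9)| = 4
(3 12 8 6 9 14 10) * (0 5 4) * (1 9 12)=(0 5 4)(1 9 14 10 3)(6 12 8)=[5, 9, 2, 1, 0, 4, 12, 7, 6, 14, 3, 11, 8, 13, 10]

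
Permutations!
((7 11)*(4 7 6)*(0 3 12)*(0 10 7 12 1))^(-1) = (0 1 3)(4 6 11 7 10 12)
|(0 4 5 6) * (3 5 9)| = |(0 4 9 3 5 6)| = 6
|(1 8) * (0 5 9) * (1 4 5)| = 6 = |(0 1 8 4 5 9)|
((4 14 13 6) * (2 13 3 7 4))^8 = (14)(2 6 13)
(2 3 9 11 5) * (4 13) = (2 3 9 11 5)(4 13) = [0, 1, 3, 9, 13, 2, 6, 7, 8, 11, 10, 5, 12, 4]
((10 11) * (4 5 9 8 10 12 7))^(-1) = (4 7 12 11 10 8 9 5)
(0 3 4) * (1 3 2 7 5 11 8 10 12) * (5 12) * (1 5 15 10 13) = (0 2 7 12 5 11 8 13 1 3 4)(10 15) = [2, 3, 7, 4, 0, 11, 6, 12, 13, 9, 15, 8, 5, 1, 14, 10]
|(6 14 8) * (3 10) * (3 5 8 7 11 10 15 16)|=|(3 15 16)(5 8 6 14 7 11 10)|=21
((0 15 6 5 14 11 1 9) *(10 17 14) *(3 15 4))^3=((0 4 3 15 6 5 10 17 14 11 1 9))^3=(0 15 10 11)(1 4 6 17)(3 5 14 9)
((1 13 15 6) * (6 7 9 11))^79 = (1 15 9 6 13 7 11)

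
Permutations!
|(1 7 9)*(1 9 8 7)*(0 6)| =|(9)(0 6)(7 8)| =2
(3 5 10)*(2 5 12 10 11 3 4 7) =(2 5 11 3 12 10 4 7) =[0, 1, 5, 12, 7, 11, 6, 2, 8, 9, 4, 3, 10]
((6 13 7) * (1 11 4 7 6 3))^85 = (6 13)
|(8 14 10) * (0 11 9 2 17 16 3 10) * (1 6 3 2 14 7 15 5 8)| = 12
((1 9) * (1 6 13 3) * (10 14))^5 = ((1 9 6 13 3)(10 14))^5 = (10 14)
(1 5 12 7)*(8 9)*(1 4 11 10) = (1 5 12 7 4 11 10)(8 9) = [0, 5, 2, 3, 11, 12, 6, 4, 9, 8, 1, 10, 7]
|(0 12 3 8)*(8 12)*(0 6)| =6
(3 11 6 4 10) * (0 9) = (0 9)(3 11 6 4 10) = [9, 1, 2, 11, 10, 5, 4, 7, 8, 0, 3, 6]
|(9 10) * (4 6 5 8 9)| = 6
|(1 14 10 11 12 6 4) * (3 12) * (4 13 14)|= 14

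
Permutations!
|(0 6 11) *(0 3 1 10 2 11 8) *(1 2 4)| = |(0 6 8)(1 10 4)(2 11 3)| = 3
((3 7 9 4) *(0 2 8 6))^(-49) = (0 6 8 2)(3 4 9 7)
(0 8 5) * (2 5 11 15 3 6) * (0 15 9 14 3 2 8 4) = (0 4)(2 5 15)(3 6 8 11 9 14) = [4, 1, 5, 6, 0, 15, 8, 7, 11, 14, 10, 9, 12, 13, 3, 2]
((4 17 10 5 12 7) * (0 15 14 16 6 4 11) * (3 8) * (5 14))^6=(17)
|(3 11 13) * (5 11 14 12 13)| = |(3 14 12 13)(5 11)| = 4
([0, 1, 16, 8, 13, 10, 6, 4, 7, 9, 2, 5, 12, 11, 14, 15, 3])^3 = (2 8 13 10 3 4 5 16 7 11)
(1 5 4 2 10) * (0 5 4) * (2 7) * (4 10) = (0 5)(1 10)(2 4 7) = [5, 10, 4, 3, 7, 0, 6, 2, 8, 9, 1]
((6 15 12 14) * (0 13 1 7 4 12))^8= ((0 13 1 7 4 12 14 6 15))^8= (0 15 6 14 12 4 7 1 13)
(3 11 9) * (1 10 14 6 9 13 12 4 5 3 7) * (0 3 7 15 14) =(0 3 11 13 12 4 5 7 1 10)(6 9 15 14) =[3, 10, 2, 11, 5, 7, 9, 1, 8, 15, 0, 13, 4, 12, 6, 14]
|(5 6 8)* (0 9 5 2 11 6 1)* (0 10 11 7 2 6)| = |(0 9 5 1 10 11)(2 7)(6 8)| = 6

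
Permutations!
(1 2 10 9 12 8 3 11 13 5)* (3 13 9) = (1 2 10 3 11 9 12 8 13 5) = [0, 2, 10, 11, 4, 1, 6, 7, 13, 12, 3, 9, 8, 5]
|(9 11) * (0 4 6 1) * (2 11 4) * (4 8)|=8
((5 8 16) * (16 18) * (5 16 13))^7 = (5 13 18 8)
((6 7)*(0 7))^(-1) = ((0 7 6))^(-1) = (0 6 7)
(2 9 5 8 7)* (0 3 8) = (0 3 8 7 2 9 5) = [3, 1, 9, 8, 4, 0, 6, 2, 7, 5]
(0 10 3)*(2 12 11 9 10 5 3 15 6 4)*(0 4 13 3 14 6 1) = (0 5 14 6 13 3 4 2 12 11 9 10 15 1) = [5, 0, 12, 4, 2, 14, 13, 7, 8, 10, 15, 9, 11, 3, 6, 1]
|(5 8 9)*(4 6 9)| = 5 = |(4 6 9 5 8)|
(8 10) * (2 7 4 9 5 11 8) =(2 7 4 9 5 11 8 10) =[0, 1, 7, 3, 9, 11, 6, 4, 10, 5, 2, 8]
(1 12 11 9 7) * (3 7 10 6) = (1 12 11 9 10 6 3 7) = [0, 12, 2, 7, 4, 5, 3, 1, 8, 10, 6, 9, 11]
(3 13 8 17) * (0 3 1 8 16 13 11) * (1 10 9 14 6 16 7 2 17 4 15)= (0 3 11)(1 8 4 15)(2 17 10 9 14 6 16 13 7)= [3, 8, 17, 11, 15, 5, 16, 2, 4, 14, 9, 0, 12, 7, 6, 1, 13, 10]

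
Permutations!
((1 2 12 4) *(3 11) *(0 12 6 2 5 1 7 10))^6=(0 12 4 7 10)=((0 12 4 7 10)(1 5)(2 6)(3 11))^6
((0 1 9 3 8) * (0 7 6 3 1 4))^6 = (9)(3 7)(6 8)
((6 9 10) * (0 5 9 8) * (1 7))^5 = ((0 5 9 10 6 8)(1 7))^5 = (0 8 6 10 9 5)(1 7)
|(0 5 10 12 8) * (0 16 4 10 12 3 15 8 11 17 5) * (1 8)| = |(1 8 16 4 10 3 15)(5 12 11 17)| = 28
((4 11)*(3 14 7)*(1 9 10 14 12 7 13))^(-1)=((1 9 10 14 13)(3 12 7)(4 11))^(-1)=(1 13 14 10 9)(3 7 12)(4 11)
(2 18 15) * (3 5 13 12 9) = (2 18 15)(3 5 13 12 9) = [0, 1, 18, 5, 4, 13, 6, 7, 8, 3, 10, 11, 9, 12, 14, 2, 16, 17, 15]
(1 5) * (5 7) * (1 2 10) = [0, 7, 10, 3, 4, 2, 6, 5, 8, 9, 1] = (1 7 5 2 10)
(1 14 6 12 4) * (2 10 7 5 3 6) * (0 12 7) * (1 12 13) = [13, 14, 10, 6, 12, 3, 7, 5, 8, 9, 0, 11, 4, 1, 2] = (0 13 1 14 2 10)(3 6 7 5)(4 12)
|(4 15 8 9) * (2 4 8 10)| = |(2 4 15 10)(8 9)| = 4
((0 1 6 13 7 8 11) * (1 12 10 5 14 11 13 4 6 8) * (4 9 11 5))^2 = (14)(0 10 6 11 12 4 9)(1 13)(7 8)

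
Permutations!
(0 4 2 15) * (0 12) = [4, 1, 15, 3, 2, 5, 6, 7, 8, 9, 10, 11, 0, 13, 14, 12] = (0 4 2 15 12)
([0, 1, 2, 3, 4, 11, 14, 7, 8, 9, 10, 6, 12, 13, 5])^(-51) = [0, 1, 2, 3, 4, 11, 14, 7, 8, 9, 10, 6, 12, 13, 5]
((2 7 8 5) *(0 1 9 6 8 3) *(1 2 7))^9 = ((0 2 1 9 6 8 5 7 3))^9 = (9)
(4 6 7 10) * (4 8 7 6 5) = [0, 1, 2, 3, 5, 4, 6, 10, 7, 9, 8] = (4 5)(7 10 8)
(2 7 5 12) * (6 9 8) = [0, 1, 7, 3, 4, 12, 9, 5, 6, 8, 10, 11, 2] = (2 7 5 12)(6 9 8)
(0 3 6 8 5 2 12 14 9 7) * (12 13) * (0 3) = (2 13 12 14 9 7 3 6 8 5) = [0, 1, 13, 6, 4, 2, 8, 3, 5, 7, 10, 11, 14, 12, 9]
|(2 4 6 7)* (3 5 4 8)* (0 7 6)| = 7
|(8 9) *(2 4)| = |(2 4)(8 9)| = 2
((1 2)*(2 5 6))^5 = (1 5 6 2)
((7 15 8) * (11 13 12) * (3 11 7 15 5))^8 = (15)(3 13 7)(5 11 12)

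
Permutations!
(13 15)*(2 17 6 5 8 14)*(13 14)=(2 17 6 5 8 13 15 14)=[0, 1, 17, 3, 4, 8, 5, 7, 13, 9, 10, 11, 12, 15, 2, 14, 16, 6]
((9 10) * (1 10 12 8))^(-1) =((1 10 9 12 8))^(-1) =(1 8 12 9 10)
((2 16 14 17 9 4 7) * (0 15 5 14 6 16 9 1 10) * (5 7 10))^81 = (0 9 15 4 7 10 2)(1 5 14 17)(6 16)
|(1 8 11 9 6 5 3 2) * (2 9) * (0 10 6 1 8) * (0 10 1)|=21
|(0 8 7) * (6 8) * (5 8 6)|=|(0 5 8 7)|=4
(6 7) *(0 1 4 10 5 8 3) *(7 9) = [1, 4, 2, 0, 10, 8, 9, 6, 3, 7, 5] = (0 1 4 10 5 8 3)(6 9 7)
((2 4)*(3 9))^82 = ((2 4)(3 9))^82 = (9)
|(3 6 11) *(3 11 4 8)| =4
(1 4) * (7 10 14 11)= [0, 4, 2, 3, 1, 5, 6, 10, 8, 9, 14, 7, 12, 13, 11]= (1 4)(7 10 14 11)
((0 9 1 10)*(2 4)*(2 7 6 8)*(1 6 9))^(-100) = ((0 1 10)(2 4 7 9 6 8))^(-100) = (0 10 1)(2 7 6)(4 9 8)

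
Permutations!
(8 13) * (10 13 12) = (8 12 10 13) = [0, 1, 2, 3, 4, 5, 6, 7, 12, 9, 13, 11, 10, 8]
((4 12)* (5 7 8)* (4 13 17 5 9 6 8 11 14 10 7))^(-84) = (4 12 13 17 5)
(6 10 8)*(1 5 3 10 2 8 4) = (1 5 3 10 4)(2 8 6) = [0, 5, 8, 10, 1, 3, 2, 7, 6, 9, 4]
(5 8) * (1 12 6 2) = (1 12 6 2)(5 8) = [0, 12, 1, 3, 4, 8, 2, 7, 5, 9, 10, 11, 6]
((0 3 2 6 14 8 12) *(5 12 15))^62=(0 12 5 15 8 14 6 2 3)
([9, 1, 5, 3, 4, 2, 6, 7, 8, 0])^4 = (9)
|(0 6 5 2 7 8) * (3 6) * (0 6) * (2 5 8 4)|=|(0 3)(2 7 4)(6 8)|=6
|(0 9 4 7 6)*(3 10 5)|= |(0 9 4 7 6)(3 10 5)|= 15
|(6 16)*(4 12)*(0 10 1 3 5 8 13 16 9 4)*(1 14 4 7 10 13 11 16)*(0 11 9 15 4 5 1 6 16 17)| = 24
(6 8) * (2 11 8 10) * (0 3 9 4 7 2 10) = (0 3 9 4 7 2 11 8 6) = [3, 1, 11, 9, 7, 5, 0, 2, 6, 4, 10, 8]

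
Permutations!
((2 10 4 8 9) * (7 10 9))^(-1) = (2 9)(4 10 7 8)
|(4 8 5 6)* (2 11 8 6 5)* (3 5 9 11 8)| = |(2 8)(3 5 9 11)(4 6)| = 4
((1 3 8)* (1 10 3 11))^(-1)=((1 11)(3 8 10))^(-1)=(1 11)(3 10 8)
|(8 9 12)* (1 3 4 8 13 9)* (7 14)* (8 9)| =14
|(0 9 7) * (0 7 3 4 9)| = |(3 4 9)| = 3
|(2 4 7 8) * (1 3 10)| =12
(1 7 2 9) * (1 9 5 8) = [0, 7, 5, 3, 4, 8, 6, 2, 1, 9] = (9)(1 7 2 5 8)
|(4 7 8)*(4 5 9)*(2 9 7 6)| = 12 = |(2 9 4 6)(5 7 8)|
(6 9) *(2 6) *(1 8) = [0, 8, 6, 3, 4, 5, 9, 7, 1, 2] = (1 8)(2 6 9)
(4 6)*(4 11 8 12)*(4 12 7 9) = (12)(4 6 11 8 7 9) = [0, 1, 2, 3, 6, 5, 11, 9, 7, 4, 10, 8, 12]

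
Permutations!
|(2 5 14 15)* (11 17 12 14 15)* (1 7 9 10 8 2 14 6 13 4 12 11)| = 36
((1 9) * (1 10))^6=(10)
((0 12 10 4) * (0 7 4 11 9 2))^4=((0 12 10 11 9 2)(4 7))^4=(0 9 10)(2 11 12)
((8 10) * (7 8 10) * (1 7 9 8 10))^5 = (1 10 7)(8 9)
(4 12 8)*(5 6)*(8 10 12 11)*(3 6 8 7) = [0, 1, 2, 6, 11, 8, 5, 3, 4, 9, 12, 7, 10] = (3 6 5 8 4 11 7)(10 12)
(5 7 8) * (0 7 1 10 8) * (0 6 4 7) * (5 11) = (1 10 8 11 5)(4 7 6) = [0, 10, 2, 3, 7, 1, 4, 6, 11, 9, 8, 5]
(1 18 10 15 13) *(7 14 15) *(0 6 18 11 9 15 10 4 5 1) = (0 6 18 4 5 1 11 9 15 13)(7 14 10) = [6, 11, 2, 3, 5, 1, 18, 14, 8, 15, 7, 9, 12, 0, 10, 13, 16, 17, 4]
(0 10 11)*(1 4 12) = (0 10 11)(1 4 12) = [10, 4, 2, 3, 12, 5, 6, 7, 8, 9, 11, 0, 1]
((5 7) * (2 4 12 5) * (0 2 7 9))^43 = ((0 2 4 12 5 9))^43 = (0 2 4 12 5 9)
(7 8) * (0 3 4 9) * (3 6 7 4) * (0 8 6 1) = (0 1)(4 9 8)(6 7) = [1, 0, 2, 3, 9, 5, 7, 6, 4, 8]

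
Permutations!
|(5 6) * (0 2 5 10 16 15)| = 7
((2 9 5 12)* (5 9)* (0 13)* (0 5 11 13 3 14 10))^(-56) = (14)(2 12 5 13 11)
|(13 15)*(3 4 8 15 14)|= |(3 4 8 15 13 14)|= 6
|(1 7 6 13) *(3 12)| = |(1 7 6 13)(3 12)| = 4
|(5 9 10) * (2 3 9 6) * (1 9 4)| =|(1 9 10 5 6 2 3 4)| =8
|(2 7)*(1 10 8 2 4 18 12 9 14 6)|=11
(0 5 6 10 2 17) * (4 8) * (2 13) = (0 5 6 10 13 2 17)(4 8) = [5, 1, 17, 3, 8, 6, 10, 7, 4, 9, 13, 11, 12, 2, 14, 15, 16, 0]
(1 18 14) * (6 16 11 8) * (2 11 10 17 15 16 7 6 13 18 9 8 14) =[0, 9, 11, 3, 4, 5, 7, 6, 13, 8, 17, 14, 12, 18, 1, 16, 10, 15, 2] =(1 9 8 13 18 2 11 14)(6 7)(10 17 15 16)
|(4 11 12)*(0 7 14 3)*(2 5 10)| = |(0 7 14 3)(2 5 10)(4 11 12)| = 12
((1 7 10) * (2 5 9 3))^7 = (1 7 10)(2 3 9 5)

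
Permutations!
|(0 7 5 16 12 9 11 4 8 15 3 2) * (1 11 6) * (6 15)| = |(0 7 5 16 12 9 15 3 2)(1 11 4 8 6)| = 45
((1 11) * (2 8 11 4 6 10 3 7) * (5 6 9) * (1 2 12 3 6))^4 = (2 8 11)(3 7 12)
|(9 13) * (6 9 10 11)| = |(6 9 13 10 11)| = 5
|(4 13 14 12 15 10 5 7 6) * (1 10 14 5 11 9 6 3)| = |(1 10 11 9 6 4 13 5 7 3)(12 15 14)| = 30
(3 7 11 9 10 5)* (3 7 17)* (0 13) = (0 13)(3 17)(5 7 11 9 10) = [13, 1, 2, 17, 4, 7, 6, 11, 8, 10, 5, 9, 12, 0, 14, 15, 16, 3]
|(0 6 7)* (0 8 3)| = |(0 6 7 8 3)| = 5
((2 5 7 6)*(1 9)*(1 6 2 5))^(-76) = (1 6 7)(2 9 5) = ((1 9 6 5 7 2))^(-76)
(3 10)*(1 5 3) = [0, 5, 2, 10, 4, 3, 6, 7, 8, 9, 1] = (1 5 3 10)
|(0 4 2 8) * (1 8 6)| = |(0 4 2 6 1 8)| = 6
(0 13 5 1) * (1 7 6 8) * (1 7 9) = (0 13 5 9 1)(6 8 7) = [13, 0, 2, 3, 4, 9, 8, 6, 7, 1, 10, 11, 12, 5]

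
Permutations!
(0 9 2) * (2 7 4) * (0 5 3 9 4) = (0 4 2 5 3 9 7) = [4, 1, 5, 9, 2, 3, 6, 0, 8, 7]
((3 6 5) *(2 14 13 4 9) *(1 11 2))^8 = (1 11 2 14 13 4 9)(3 5 6)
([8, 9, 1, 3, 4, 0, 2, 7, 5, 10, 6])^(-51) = [0, 2, 6, 3, 4, 5, 10, 7, 8, 1, 9]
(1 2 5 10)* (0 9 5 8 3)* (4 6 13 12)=[9, 2, 8, 0, 6, 10, 13, 7, 3, 5, 1, 11, 4, 12]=(0 9 5 10 1 2 8 3)(4 6 13 12)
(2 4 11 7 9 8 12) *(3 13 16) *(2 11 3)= [0, 1, 4, 13, 3, 5, 6, 9, 12, 8, 10, 7, 11, 16, 14, 15, 2]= (2 4 3 13 16)(7 9 8 12 11)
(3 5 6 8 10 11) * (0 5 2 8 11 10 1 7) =(0 5 6 11 3 2 8 1 7) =[5, 7, 8, 2, 4, 6, 11, 0, 1, 9, 10, 3]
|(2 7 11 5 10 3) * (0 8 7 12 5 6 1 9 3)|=12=|(0 8 7 11 6 1 9 3 2 12 5 10)|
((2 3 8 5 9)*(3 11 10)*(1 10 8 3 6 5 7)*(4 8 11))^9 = (11)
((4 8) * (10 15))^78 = (15)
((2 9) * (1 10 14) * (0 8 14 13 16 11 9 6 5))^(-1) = ((0 8 14 1 10 13 16 11 9 2 6 5))^(-1) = (0 5 6 2 9 11 16 13 10 1 14 8)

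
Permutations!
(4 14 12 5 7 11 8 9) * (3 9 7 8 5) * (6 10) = (3 9 4 14 12)(5 8 7 11)(6 10) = [0, 1, 2, 9, 14, 8, 10, 11, 7, 4, 6, 5, 3, 13, 12]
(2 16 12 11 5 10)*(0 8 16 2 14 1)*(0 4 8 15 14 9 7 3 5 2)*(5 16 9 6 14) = (0 15 5 10 6 14 1 4 8 9 7 3 16 12 11 2) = [15, 4, 0, 16, 8, 10, 14, 3, 9, 7, 6, 2, 11, 13, 1, 5, 12]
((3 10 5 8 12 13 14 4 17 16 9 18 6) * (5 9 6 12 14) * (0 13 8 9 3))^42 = (0 8)(4 5)(6 12)(9 17)(13 14)(16 18)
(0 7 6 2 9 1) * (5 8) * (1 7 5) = [5, 0, 9, 3, 4, 8, 2, 6, 1, 7] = (0 5 8 1)(2 9 7 6)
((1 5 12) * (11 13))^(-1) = (1 12 5)(11 13)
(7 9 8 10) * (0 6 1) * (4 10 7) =(0 6 1)(4 10)(7 9 8) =[6, 0, 2, 3, 10, 5, 1, 9, 7, 8, 4]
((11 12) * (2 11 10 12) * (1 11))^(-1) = ((1 11 2)(10 12))^(-1) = (1 2 11)(10 12)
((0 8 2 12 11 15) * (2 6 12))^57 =((0 8 6 12 11 15))^57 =(0 12)(6 15)(8 11)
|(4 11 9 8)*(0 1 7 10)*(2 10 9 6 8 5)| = 28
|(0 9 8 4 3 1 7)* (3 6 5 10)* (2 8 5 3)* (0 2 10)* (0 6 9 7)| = 10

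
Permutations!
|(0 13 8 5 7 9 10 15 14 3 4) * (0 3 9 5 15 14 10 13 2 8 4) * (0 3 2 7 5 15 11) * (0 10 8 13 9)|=|(0 7 15 8 11 10 14)(2 13 4)|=21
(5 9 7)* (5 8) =(5 9 7 8) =[0, 1, 2, 3, 4, 9, 6, 8, 5, 7]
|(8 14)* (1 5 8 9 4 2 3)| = 8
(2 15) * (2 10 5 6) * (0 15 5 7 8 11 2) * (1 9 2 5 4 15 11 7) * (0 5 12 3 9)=(0 11 12 3 9 2 4 15 10 1)(5 6)(7 8)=[11, 0, 4, 9, 15, 6, 5, 8, 7, 2, 1, 12, 3, 13, 14, 10]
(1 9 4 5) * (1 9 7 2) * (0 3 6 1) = (0 3 6 1 7 2)(4 5 9) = [3, 7, 0, 6, 5, 9, 1, 2, 8, 4]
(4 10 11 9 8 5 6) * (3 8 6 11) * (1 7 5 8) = [0, 7, 2, 1, 10, 11, 4, 5, 8, 6, 3, 9] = (1 7 5 11 9 6 4 10 3)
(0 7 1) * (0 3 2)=(0 7 1 3 2)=[7, 3, 0, 2, 4, 5, 6, 1]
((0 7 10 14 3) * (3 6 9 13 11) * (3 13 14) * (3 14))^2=(0 10 6 3 7 14 9)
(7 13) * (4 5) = [0, 1, 2, 3, 5, 4, 6, 13, 8, 9, 10, 11, 12, 7] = (4 5)(7 13)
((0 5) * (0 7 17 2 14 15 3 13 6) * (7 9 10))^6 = ((0 5 9 10 7 17 2 14 15 3 13 6))^6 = (0 2)(3 10)(5 14)(6 17)(7 13)(9 15)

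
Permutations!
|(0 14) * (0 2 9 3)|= 5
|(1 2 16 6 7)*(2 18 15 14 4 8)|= 10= |(1 18 15 14 4 8 2 16 6 7)|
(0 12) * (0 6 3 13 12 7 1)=(0 7 1)(3 13 12 6)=[7, 0, 2, 13, 4, 5, 3, 1, 8, 9, 10, 11, 6, 12]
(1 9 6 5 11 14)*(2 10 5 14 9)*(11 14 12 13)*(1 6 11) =[0, 2, 10, 3, 4, 14, 12, 7, 8, 11, 5, 9, 13, 1, 6] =(1 2 10 5 14 6 12 13)(9 11)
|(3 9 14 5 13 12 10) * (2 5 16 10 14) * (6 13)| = |(2 5 6 13 12 14 16 10 3 9)| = 10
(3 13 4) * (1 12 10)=(1 12 10)(3 13 4)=[0, 12, 2, 13, 3, 5, 6, 7, 8, 9, 1, 11, 10, 4]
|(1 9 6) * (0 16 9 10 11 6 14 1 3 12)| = |(0 16 9 14 1 10 11 6 3 12)| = 10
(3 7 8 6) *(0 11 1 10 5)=(0 11 1 10 5)(3 7 8 6)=[11, 10, 2, 7, 4, 0, 3, 8, 6, 9, 5, 1]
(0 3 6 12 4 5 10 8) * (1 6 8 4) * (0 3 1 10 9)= (0 1 6 12 10 4 5 9)(3 8)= [1, 6, 2, 8, 5, 9, 12, 7, 3, 0, 4, 11, 10]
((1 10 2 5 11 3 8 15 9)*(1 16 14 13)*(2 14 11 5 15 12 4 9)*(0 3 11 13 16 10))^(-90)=(0 13 14 9 12 3 1 16 10 4 8)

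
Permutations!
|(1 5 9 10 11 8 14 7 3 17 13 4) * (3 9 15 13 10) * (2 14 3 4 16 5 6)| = 140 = |(1 6 2 14 7 9 4)(3 17 10 11 8)(5 15 13 16)|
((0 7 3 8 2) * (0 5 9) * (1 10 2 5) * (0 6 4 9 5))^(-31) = (0 7 3 8)(1 2 10)(4 6 9)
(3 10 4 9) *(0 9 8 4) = (0 9 3 10)(4 8) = [9, 1, 2, 10, 8, 5, 6, 7, 4, 3, 0]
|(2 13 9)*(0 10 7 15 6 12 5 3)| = |(0 10 7 15 6 12 5 3)(2 13 9)| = 24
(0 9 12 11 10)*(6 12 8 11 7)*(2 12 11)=(0 9 8 2 12 7 6 11 10)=[9, 1, 12, 3, 4, 5, 11, 6, 2, 8, 0, 10, 7]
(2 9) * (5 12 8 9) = (2 5 12 8 9) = [0, 1, 5, 3, 4, 12, 6, 7, 9, 2, 10, 11, 8]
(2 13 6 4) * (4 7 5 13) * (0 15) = (0 15)(2 4)(5 13 6 7) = [15, 1, 4, 3, 2, 13, 7, 5, 8, 9, 10, 11, 12, 6, 14, 0]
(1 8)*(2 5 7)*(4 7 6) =[0, 8, 5, 3, 7, 6, 4, 2, 1] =(1 8)(2 5 6 4 7)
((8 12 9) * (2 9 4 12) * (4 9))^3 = ((2 4 12 9 8))^3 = (2 9 4 8 12)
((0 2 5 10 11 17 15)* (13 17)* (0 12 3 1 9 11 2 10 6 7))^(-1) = ((0 10 2 5 6 7)(1 9 11 13 17 15 12 3))^(-1) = (0 7 6 5 2 10)(1 3 12 15 17 13 11 9)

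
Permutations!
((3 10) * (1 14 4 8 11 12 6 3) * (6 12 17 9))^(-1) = ((1 14 4 8 11 17 9 6 3 10))^(-1) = (1 10 3 6 9 17 11 8 4 14)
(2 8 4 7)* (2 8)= [0, 1, 2, 3, 7, 5, 6, 8, 4]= (4 7 8)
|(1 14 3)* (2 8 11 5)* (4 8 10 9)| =21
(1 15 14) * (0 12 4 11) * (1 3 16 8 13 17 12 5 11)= [5, 15, 2, 16, 1, 11, 6, 7, 13, 9, 10, 0, 4, 17, 3, 14, 8, 12]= (0 5 11)(1 15 14 3 16 8 13 17 12 4)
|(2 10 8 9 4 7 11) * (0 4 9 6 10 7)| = |(0 4)(2 7 11)(6 10 8)| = 6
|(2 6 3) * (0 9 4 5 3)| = |(0 9 4 5 3 2 6)| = 7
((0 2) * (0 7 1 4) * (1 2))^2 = ((0 1 4)(2 7))^2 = (7)(0 4 1)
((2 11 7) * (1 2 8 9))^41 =(1 9 8 7 11 2)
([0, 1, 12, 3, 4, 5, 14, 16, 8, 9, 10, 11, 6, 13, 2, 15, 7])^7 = [0, 1, 14, 3, 4, 5, 12, 16, 8, 9, 10, 11, 2, 13, 6, 15, 7]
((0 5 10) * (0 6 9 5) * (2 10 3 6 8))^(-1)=((2 10 8)(3 6 9 5))^(-1)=(2 8 10)(3 5 9 6)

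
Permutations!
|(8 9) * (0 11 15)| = |(0 11 15)(8 9)| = 6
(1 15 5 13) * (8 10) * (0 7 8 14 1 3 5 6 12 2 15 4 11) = (0 7 8 10 14 1 4 11)(2 15 6 12)(3 5 13) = [7, 4, 15, 5, 11, 13, 12, 8, 10, 9, 14, 0, 2, 3, 1, 6]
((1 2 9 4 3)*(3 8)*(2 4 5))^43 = (1 3 8 4)(2 9 5)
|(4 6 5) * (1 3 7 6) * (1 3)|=|(3 7 6 5 4)|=5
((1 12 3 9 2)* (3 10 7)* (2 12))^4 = (3 7 10 12 9)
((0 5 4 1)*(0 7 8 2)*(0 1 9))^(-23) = (0 5 4 9)(1 7 8 2)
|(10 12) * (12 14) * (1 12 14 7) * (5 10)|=|(14)(1 12 5 10 7)|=5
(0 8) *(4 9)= (0 8)(4 9)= [8, 1, 2, 3, 9, 5, 6, 7, 0, 4]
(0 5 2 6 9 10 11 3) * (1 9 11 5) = (0 1 9 10 5 2 6 11 3) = [1, 9, 6, 0, 4, 2, 11, 7, 8, 10, 5, 3]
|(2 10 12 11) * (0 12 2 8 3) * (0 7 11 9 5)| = |(0 12 9 5)(2 10)(3 7 11 8)| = 4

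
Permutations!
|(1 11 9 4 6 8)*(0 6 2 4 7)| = 14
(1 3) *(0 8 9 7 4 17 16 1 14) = (0 8 9 7 4 17 16 1 3 14) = [8, 3, 2, 14, 17, 5, 6, 4, 9, 7, 10, 11, 12, 13, 0, 15, 1, 16]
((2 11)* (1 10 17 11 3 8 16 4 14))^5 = (1 3)(2 14)(4 11)(8 10)(16 17)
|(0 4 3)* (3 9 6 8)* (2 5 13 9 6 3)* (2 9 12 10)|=30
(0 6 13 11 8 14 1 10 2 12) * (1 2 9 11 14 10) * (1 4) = [6, 4, 12, 3, 1, 5, 13, 7, 10, 11, 9, 8, 0, 14, 2] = (0 6 13 14 2 12)(1 4)(8 10 9 11)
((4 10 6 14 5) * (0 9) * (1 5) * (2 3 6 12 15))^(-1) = (0 9)(1 14 6 3 2 15 12 10 4 5)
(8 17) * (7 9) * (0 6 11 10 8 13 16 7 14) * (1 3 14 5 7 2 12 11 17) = (0 6 17 13 16 2 12 11 10 8 1 3 14)(5 7 9) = [6, 3, 12, 14, 4, 7, 17, 9, 1, 5, 8, 10, 11, 16, 0, 15, 2, 13]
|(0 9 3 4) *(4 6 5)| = |(0 9 3 6 5 4)| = 6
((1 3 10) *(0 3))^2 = (0 10)(1 3)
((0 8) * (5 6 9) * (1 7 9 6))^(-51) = (0 8)(1 7 9 5)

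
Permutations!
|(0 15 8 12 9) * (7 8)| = 6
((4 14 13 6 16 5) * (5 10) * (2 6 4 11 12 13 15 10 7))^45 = (2 6 16 7)(4 11 15 13 5 14 12 10)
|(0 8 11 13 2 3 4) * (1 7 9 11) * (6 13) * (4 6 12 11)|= 12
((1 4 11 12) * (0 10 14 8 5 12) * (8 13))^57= (0 1 8 10 4 5 14 11 12 13)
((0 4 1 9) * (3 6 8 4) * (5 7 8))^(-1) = (0 9 1 4 8 7 5 6 3)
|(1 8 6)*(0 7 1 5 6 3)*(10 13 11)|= 30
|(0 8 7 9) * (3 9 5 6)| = 7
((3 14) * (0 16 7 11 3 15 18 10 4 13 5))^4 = ((0 16 7 11 3 14 15 18 10 4 13 5))^4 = (0 3 10)(4 16 14)(5 11 18)(7 15 13)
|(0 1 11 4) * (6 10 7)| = |(0 1 11 4)(6 10 7)| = 12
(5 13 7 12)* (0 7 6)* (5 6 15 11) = [7, 1, 2, 3, 4, 13, 0, 12, 8, 9, 10, 5, 6, 15, 14, 11] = (0 7 12 6)(5 13 15 11)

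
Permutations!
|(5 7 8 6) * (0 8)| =5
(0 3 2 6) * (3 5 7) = (0 5 7 3 2 6) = [5, 1, 6, 2, 4, 7, 0, 3]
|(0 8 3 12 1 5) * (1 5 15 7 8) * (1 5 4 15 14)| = 6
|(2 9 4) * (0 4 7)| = 5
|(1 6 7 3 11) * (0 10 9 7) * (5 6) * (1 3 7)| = |(0 10 9 1 5 6)(3 11)| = 6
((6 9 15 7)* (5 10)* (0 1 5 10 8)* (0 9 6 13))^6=((0 1 5 8 9 15 7 13))^6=(0 7 9 5)(1 13 15 8)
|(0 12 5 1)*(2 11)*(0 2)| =|(0 12 5 1 2 11)| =6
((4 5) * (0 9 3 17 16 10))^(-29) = ((0 9 3 17 16 10)(4 5))^(-29) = (0 9 3 17 16 10)(4 5)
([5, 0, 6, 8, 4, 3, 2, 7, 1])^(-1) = [1, 8, 6, 5, 4, 0, 2, 7, 3]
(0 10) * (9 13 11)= (0 10)(9 13 11)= [10, 1, 2, 3, 4, 5, 6, 7, 8, 13, 0, 9, 12, 11]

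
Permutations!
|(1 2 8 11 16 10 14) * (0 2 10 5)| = 6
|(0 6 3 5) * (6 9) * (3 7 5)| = 5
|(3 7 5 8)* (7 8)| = 2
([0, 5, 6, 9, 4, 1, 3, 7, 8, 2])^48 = (9)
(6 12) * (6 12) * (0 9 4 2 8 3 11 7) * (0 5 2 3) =[9, 1, 8, 11, 3, 2, 6, 5, 0, 4, 10, 7, 12] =(12)(0 9 4 3 11 7 5 2 8)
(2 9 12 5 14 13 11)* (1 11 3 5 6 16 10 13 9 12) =[0, 11, 12, 5, 4, 14, 16, 7, 8, 1, 13, 2, 6, 3, 9, 15, 10] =(1 11 2 12 6 16 10 13 3 5 14 9)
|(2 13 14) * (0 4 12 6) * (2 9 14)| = |(0 4 12 6)(2 13)(9 14)| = 4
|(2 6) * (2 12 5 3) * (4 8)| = |(2 6 12 5 3)(4 8)| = 10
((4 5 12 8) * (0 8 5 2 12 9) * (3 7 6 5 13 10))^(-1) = ((0 8 4 2 12 13 10 3 7 6 5 9))^(-1) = (0 9 5 6 7 3 10 13 12 2 4 8)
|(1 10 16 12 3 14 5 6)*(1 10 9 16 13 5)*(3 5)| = 10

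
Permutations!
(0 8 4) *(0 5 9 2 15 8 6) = (0 6)(2 15 8 4 5 9) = [6, 1, 15, 3, 5, 9, 0, 7, 4, 2, 10, 11, 12, 13, 14, 8]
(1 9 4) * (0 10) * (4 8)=[10, 9, 2, 3, 1, 5, 6, 7, 4, 8, 0]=(0 10)(1 9 8 4)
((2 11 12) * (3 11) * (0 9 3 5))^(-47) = (0 3 12 5 9 11 2)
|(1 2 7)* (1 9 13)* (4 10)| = |(1 2 7 9 13)(4 10)| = 10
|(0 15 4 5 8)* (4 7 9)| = 7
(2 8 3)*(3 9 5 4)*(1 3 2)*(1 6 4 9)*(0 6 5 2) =(0 6 4)(1 3 5 9 2 8) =[6, 3, 8, 5, 0, 9, 4, 7, 1, 2]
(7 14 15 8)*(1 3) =(1 3)(7 14 15 8) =[0, 3, 2, 1, 4, 5, 6, 14, 7, 9, 10, 11, 12, 13, 15, 8]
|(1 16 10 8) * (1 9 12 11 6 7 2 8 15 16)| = 21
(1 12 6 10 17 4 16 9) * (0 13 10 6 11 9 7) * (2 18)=(0 13 10 17 4 16 7)(1 12 11 9)(2 18)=[13, 12, 18, 3, 16, 5, 6, 0, 8, 1, 17, 9, 11, 10, 14, 15, 7, 4, 2]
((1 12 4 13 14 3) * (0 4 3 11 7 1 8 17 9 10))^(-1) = ((0 4 13 14 11 7 1 12 3 8 17 9 10))^(-1) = (0 10 9 17 8 3 12 1 7 11 14 13 4)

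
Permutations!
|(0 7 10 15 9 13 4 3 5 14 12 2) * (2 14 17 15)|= 28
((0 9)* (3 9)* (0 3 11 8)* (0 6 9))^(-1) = ((0 11 8 6 9 3))^(-1) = (0 3 9 6 8 11)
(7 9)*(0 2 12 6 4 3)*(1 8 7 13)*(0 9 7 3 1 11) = [2, 8, 12, 9, 1, 5, 4, 7, 3, 13, 10, 0, 6, 11] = (0 2 12 6 4 1 8 3 9 13 11)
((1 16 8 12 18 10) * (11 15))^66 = (18)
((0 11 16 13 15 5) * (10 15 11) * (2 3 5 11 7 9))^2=((0 10 15 11 16 13 7 9 2 3 5))^2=(0 15 16 7 2 5 10 11 13 9 3)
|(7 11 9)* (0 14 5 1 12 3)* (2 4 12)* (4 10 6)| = 30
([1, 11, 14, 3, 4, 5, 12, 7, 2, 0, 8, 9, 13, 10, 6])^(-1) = [9, 0, 8, 3, 4, 5, 14, 7, 10, 11, 13, 1, 6, 12, 2]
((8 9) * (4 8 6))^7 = (4 6 9 8)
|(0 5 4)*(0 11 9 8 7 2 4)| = |(0 5)(2 4 11 9 8 7)| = 6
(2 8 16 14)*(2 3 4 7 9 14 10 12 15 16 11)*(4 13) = (2 8 11)(3 13 4 7 9 14)(10 12 15 16) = [0, 1, 8, 13, 7, 5, 6, 9, 11, 14, 12, 2, 15, 4, 3, 16, 10]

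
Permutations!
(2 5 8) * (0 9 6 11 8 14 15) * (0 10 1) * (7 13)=(0 9 6 11 8 2 5 14 15 10 1)(7 13)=[9, 0, 5, 3, 4, 14, 11, 13, 2, 6, 1, 8, 12, 7, 15, 10]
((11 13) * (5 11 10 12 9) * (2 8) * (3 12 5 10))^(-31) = ((2 8)(3 12 9 10 5 11 13))^(-31) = (2 8)(3 5 12 11 9 13 10)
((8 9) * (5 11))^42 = (11)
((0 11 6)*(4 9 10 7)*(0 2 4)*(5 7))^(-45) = ((0 11 6 2 4 9 10 5 7))^(-45) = (11)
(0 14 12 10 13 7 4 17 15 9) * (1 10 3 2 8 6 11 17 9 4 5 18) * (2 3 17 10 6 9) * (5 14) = [5, 6, 8, 3, 2, 18, 11, 14, 9, 0, 13, 10, 17, 7, 12, 4, 16, 15, 1] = (0 5 18 1 6 11 10 13 7 14 12 17 15 4 2 8 9)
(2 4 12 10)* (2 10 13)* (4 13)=(2 13)(4 12)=[0, 1, 13, 3, 12, 5, 6, 7, 8, 9, 10, 11, 4, 2]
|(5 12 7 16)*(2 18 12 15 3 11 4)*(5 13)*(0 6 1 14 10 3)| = 16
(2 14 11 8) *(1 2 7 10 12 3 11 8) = (1 2 14 8 7 10 12 3 11) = [0, 2, 14, 11, 4, 5, 6, 10, 7, 9, 12, 1, 3, 13, 8]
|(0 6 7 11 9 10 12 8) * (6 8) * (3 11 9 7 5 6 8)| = 8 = |(0 3 11 7 9 10 12 8)(5 6)|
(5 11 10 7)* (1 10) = (1 10 7 5 11) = [0, 10, 2, 3, 4, 11, 6, 5, 8, 9, 7, 1]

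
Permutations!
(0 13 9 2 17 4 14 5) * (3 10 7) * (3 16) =(0 13 9 2 17 4 14 5)(3 10 7 16) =[13, 1, 17, 10, 14, 0, 6, 16, 8, 2, 7, 11, 12, 9, 5, 15, 3, 4]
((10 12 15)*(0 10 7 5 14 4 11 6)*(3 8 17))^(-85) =((0 10 12 15 7 5 14 4 11 6)(3 8 17))^(-85) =(0 5)(3 17 8)(4 12)(6 7)(10 14)(11 15)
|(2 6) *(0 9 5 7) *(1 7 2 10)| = |(0 9 5 2 6 10 1 7)| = 8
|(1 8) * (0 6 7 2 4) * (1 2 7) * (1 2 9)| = |(0 6 2 4)(1 8 9)| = 12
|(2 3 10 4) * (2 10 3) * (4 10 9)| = 2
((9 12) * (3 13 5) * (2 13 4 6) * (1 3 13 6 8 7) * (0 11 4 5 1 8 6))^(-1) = ((0 11 4 6 2)(1 3 5 13)(7 8)(9 12))^(-1) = (0 2 6 4 11)(1 13 5 3)(7 8)(9 12)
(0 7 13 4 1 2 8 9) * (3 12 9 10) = (0 7 13 4 1 2 8 10 3 12 9) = [7, 2, 8, 12, 1, 5, 6, 13, 10, 0, 3, 11, 9, 4]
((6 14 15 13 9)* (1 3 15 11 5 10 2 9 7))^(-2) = (1 13 3 7 15)(2 5 14 9 10 11 6)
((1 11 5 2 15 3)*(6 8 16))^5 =((1 11 5 2 15 3)(6 8 16))^5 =(1 3 15 2 5 11)(6 16 8)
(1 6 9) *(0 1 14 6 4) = (0 1 4)(6 9 14) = [1, 4, 2, 3, 0, 5, 9, 7, 8, 14, 10, 11, 12, 13, 6]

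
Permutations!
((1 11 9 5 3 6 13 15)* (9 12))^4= (1 5 15 9 13 12 6 11 3)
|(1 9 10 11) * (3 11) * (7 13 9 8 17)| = 9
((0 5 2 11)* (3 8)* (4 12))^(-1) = (0 11 2 5)(3 8)(4 12)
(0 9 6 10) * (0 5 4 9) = [0, 1, 2, 3, 9, 4, 10, 7, 8, 6, 5] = (4 9 6 10 5)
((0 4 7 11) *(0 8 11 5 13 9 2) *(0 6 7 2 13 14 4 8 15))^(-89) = ((0 8 11 15)(2 6 7 5 14 4)(9 13))^(-89) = (0 15 11 8)(2 6 7 5 14 4)(9 13)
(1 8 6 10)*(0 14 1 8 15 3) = (0 14 1 15 3)(6 10 8) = [14, 15, 2, 0, 4, 5, 10, 7, 6, 9, 8, 11, 12, 13, 1, 3]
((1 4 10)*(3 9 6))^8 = (1 10 4)(3 6 9)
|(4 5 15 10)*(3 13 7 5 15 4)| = 7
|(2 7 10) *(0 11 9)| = |(0 11 9)(2 7 10)| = 3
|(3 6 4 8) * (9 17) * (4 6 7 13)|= 10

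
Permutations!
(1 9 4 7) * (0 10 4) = (0 10 4 7 1 9) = [10, 9, 2, 3, 7, 5, 6, 1, 8, 0, 4]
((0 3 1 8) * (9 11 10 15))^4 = (15)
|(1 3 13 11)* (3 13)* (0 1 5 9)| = 6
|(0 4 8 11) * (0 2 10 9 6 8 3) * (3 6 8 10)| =|(0 4 6 10 9 8 11 2 3)| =9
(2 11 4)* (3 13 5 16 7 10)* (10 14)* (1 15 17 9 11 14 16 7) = [0, 15, 14, 13, 2, 7, 6, 16, 8, 11, 3, 4, 12, 5, 10, 17, 1, 9] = (1 15 17 9 11 4 2 14 10 3 13 5 7 16)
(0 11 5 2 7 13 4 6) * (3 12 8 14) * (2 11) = [2, 1, 7, 12, 6, 11, 0, 13, 14, 9, 10, 5, 8, 4, 3] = (0 2 7 13 4 6)(3 12 8 14)(5 11)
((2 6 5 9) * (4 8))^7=((2 6 5 9)(4 8))^7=(2 9 5 6)(4 8)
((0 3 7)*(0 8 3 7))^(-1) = ((0 7 8 3))^(-1) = (0 3 8 7)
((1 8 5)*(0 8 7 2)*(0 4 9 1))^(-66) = (1 9 4 2 7)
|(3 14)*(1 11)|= 2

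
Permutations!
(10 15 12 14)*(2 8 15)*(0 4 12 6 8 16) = (0 4 12 14 10 2 16)(6 8 15) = [4, 1, 16, 3, 12, 5, 8, 7, 15, 9, 2, 11, 14, 13, 10, 6, 0]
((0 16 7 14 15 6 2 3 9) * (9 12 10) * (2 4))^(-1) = (0 9 10 12 3 2 4 6 15 14 7 16)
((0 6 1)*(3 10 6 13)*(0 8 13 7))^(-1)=(0 7)(1 6 10 3 13 8)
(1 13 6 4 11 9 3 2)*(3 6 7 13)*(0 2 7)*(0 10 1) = (0 2)(1 3 7 13 10)(4 11 9 6) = [2, 3, 0, 7, 11, 5, 4, 13, 8, 6, 1, 9, 12, 10]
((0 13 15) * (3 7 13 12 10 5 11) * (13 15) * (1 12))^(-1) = (0 15 7 3 11 5 10 12 1)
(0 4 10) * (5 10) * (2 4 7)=[7, 1, 4, 3, 5, 10, 6, 2, 8, 9, 0]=(0 7 2 4 5 10)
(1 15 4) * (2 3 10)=(1 15 4)(2 3 10)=[0, 15, 3, 10, 1, 5, 6, 7, 8, 9, 2, 11, 12, 13, 14, 4]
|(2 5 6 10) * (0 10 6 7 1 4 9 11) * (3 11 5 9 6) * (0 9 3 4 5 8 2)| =30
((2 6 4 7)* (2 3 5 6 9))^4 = (9)(3 7 4 6 5)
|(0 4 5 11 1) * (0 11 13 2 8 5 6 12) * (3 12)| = |(0 4 6 3 12)(1 11)(2 8 5 13)| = 20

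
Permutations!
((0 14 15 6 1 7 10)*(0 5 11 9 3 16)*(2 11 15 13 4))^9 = (16)(1 5)(6 10)(7 15)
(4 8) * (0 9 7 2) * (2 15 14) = (0 9 7 15 14 2)(4 8) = [9, 1, 0, 3, 8, 5, 6, 15, 4, 7, 10, 11, 12, 13, 2, 14]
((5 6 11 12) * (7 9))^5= ((5 6 11 12)(7 9))^5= (5 6 11 12)(7 9)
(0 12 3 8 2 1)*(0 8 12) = (1 8 2)(3 12) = [0, 8, 1, 12, 4, 5, 6, 7, 2, 9, 10, 11, 3]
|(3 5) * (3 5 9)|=2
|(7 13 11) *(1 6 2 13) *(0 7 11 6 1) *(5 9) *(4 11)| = 6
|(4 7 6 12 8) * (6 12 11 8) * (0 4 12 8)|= |(0 4 7 8 12 6 11)|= 7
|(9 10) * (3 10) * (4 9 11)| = |(3 10 11 4 9)| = 5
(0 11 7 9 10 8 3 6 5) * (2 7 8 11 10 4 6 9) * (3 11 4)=[10, 1, 7, 9, 6, 0, 5, 2, 11, 3, 4, 8]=(0 10 4 6 5)(2 7)(3 9)(8 11)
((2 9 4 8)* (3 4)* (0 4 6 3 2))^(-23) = ((0 4 8)(2 9)(3 6))^(-23) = (0 4 8)(2 9)(3 6)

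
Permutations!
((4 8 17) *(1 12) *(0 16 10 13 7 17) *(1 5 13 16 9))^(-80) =(17)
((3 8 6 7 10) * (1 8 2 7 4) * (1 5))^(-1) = ((1 8 6 4 5)(2 7 10 3))^(-1) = (1 5 4 6 8)(2 3 10 7)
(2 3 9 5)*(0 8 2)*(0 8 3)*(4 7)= (0 3 9 5 8 2)(4 7)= [3, 1, 0, 9, 7, 8, 6, 4, 2, 5]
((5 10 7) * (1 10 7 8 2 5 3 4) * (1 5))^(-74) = ((1 10 8 2)(3 4 5 7))^(-74) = (1 8)(2 10)(3 5)(4 7)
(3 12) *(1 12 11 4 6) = (1 12 3 11 4 6) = [0, 12, 2, 11, 6, 5, 1, 7, 8, 9, 10, 4, 3]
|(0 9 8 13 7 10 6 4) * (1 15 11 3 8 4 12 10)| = |(0 9 4)(1 15 11 3 8 13 7)(6 12 10)| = 21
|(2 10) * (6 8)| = 2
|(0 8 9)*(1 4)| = |(0 8 9)(1 4)| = 6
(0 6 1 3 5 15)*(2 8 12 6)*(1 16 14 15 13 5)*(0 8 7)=(0 2 7)(1 3)(5 13)(6 16 14 15 8 12)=[2, 3, 7, 1, 4, 13, 16, 0, 12, 9, 10, 11, 6, 5, 15, 8, 14]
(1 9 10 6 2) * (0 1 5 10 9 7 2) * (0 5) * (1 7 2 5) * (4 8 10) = (0 7 5 4 8 10 6 1 2) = [7, 2, 0, 3, 8, 4, 1, 5, 10, 9, 6]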